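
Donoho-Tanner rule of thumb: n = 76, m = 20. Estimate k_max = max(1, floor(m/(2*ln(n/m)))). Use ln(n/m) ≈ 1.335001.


n/m = 76/20 = 19/5.
ln(n/m) ≈ 1.335001.
2*ln(n/m) ≈ 2.670002.
m/(2*ln(n/m)) ≈ 20/2.670002 ≈ 7.4906.
floor = 7.
k_max = max(1, 7) = 7.

7


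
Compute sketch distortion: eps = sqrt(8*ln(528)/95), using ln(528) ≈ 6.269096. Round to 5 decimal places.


ln(528) ≈ 6.269096.
8*ln(N)/m ≈ 8*6.269096/95 ≈ 0.52792387.
eps = sqrt(0.52792387) ≈ 0.7265837 ≈ 0.72658.

0.72658


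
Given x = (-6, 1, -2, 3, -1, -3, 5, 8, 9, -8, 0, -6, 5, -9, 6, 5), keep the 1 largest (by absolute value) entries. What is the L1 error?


Sorted |x_i| descending: [9, 9, 8, 8, 6, 6, 6, 5, 5, 5, 3, 3, 2, 1, 1, 0]
Keep top 1: [9]
Tail entries: [9, 8, 8, 6, 6, 6, 5, 5, 5, 3, 3, 2, 1, 1, 0]
L1 error = sum of tail = 68.

68


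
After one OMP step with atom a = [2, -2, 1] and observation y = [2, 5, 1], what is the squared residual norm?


a^T a = 9.
a^T y = -5.
coeff = -5/9 = -5/9.
||r||^2 = 245/9.

245/9


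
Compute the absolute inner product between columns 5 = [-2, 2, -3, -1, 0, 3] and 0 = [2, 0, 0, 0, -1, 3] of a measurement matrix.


Inner product: -2*2 + 2*0 + -3*0 + -1*0 + 0*-1 + 3*3
Products: [-4, 0, 0, 0, 0, 9]
Sum = 5.
|dot| = 5.

5


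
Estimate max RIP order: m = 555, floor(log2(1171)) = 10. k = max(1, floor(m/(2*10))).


floor(log2(1171)) = 10.
2*10 = 20.
m/(2*floor(log2(n))) = 555/20 ≈ 27.75.
floor = 27.
k = max(1, 27) = 27.

27


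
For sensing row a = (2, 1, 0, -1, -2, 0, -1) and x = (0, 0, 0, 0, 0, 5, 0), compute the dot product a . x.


Non-zero terms: ['0*5']
Products: [0]
y = sum = 0.

0


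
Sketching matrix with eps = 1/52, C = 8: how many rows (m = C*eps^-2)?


1/eps = 52.
(1/eps)^2 = 2704.
m = 8*2704 = 21632.

21632


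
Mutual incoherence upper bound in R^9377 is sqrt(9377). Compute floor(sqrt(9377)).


96^2 = 9216 <= 9377 < 9409 = 97^2, so 96 <= sqrt(9377) < 97.
floor(sqrt(9377)) = 96.

96


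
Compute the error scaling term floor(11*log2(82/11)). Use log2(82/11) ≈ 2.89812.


log2(n/k) = log2(82/11) ≈ 2.89812.
k*log2(n/k) ≈ 11*2.89812 = 31.87932.
floor(31.87932) = 31.

31


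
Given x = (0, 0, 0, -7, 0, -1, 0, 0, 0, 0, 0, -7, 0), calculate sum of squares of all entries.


Non-zero entries: [(3, -7), (5, -1), (11, -7)]
Squares: [49, 1, 49]
||x||_2^2 = sum = 99.

99


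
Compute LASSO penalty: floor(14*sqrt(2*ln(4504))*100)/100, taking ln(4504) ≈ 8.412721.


ln(4504) ≈ 8.412721.
2*ln(n) ≈ 16.825442.
sqrt(2*ln(n)) ≈ sqrt(16.825442) ≈ 4.101883.
lambda ≈ 14*4.101883 = 57.426362.
floor(lambda*100)/100 = 57.42.

57.42


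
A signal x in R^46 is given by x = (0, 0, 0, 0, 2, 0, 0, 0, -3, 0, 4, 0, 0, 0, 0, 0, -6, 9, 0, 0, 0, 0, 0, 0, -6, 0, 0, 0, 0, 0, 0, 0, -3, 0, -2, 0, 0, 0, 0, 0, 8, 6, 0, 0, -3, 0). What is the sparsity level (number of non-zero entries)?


Non-zero positions: [4, 8, 10, 16, 17, 24, 32, 34, 40, 41, 44].
Sparsity = 11.

11


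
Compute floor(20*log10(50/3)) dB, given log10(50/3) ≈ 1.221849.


||x||/||e|| = 50/3.
log10(50/3) ≈ 1.221849.
20*log10(||x||/||e||) ≈ 20*1.221849 = 24.43698.
floor(24.43698) = 24.

24


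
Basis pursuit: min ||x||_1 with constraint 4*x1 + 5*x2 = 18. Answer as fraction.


Axis intercepts:
  x1 = 9/2, x2 = 0: L1 = 9/2
  x1 = 0, x2 = 18/5: L1 = 18/5
x* = (0, 18/5)
||x*||_1 = 18/5.

18/5


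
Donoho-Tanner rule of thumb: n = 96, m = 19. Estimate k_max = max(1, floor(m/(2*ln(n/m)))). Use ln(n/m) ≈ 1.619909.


n/m = 96/19.
ln(n/m) ≈ 1.619909.
2*ln(n/m) ≈ 3.239818.
m/(2*ln(n/m)) ≈ 19/3.239818 ≈ 5.8645.
floor = 5.
k_max = max(1, 5) = 5.

5


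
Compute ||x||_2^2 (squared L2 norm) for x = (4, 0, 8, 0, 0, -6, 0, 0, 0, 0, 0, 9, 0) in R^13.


Non-zero entries: [(0, 4), (2, 8), (5, -6), (11, 9)]
Squares: [16, 64, 36, 81]
||x||_2^2 = sum = 197.

197


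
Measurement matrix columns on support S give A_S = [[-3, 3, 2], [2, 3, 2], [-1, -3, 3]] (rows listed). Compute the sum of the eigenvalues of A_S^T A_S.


Sum of eigenvalues of A_S^T A_S = trace(A_S^T A_S) = sum of squared column norms of A_S.
A_S^T A_S diagonal: [14, 27, 17].
trace = 14 + 27 + 17 = 58.

58


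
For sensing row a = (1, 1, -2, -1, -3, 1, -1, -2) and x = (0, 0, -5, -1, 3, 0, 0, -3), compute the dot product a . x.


Non-zero terms: ['-2*-5', '-1*-1', '-3*3', '-2*-3']
Products: [10, 1, -9, 6]
y = sum = 8.

8


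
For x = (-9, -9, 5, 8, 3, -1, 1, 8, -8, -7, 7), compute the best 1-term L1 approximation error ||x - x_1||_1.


Sorted |x_i| descending: [9, 9, 8, 8, 8, 7, 7, 5, 3, 1, 1]
Keep top 1: [9]
Tail entries: [9, 8, 8, 8, 7, 7, 5, 3, 1, 1]
L1 error = sum of tail = 57.

57


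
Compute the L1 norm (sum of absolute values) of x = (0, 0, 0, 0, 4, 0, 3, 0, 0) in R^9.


Non-zero entries: [(4, 4), (6, 3)]
Absolute values: [4, 3]
||x||_1 = sum = 7.

7


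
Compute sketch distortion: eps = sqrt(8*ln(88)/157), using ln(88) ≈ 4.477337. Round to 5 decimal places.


ln(88) ≈ 4.477337.
8*ln(N)/m ≈ 8*4.477337/157 ≈ 0.22814456.
eps = sqrt(0.22814456) ≈ 0.4776448 ≈ 0.47764.

0.47764


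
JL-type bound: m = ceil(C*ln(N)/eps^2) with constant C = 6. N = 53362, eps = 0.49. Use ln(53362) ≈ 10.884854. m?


ln(53362) ≈ 10.884854.
eps^2 = 0.49^2 = 0.2401.
C*ln(N)/eps^2 ≈ 6*10.884854/0.2401 ≈ 272.008.
m = ceil(272.008) = 273.

273


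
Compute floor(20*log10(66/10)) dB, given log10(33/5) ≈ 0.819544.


||x||/||e|| = 66/10 = 33/5.
log10(33/5) ≈ 0.819544.
20*log10(||x||/||e||) ≈ 20*0.819544 = 16.39088.
floor(16.39088) = 16.

16


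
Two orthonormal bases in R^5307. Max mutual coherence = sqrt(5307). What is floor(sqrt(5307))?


72^2 = 5184 <= 5307 < 5329 = 73^2, so 72 <= sqrt(5307) < 73.
floor(sqrt(5307)) = 72.

72


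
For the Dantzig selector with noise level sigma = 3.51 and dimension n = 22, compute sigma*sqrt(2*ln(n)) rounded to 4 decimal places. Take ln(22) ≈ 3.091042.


ln(22) ≈ 3.091042.
2*ln(n) ≈ 6.182084.
sqrt(2*ln(n)) ≈ sqrt(6.182084) ≈ 2.48638.
threshold ≈ 3.51*2.48638 = 8.7271938 ≈ 8.7272.

8.7272


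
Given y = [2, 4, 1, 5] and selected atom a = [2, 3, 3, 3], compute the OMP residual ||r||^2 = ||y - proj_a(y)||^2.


a^T a = 31.
a^T y = 34.
coeff = 34/31 = 34/31.
||r||^2 = 270/31.

270/31


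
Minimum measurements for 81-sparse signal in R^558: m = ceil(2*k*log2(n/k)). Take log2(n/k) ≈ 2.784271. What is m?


log2(n/k) = log2(558/81) ≈ 2.784271.
2*k*log2(n/k) ≈ 2*81*2.784271 = 451.051902.
m = ceil(451.051902) = 452.

452


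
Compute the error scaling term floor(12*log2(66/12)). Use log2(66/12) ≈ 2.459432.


log2(n/k) = log2(66/12) ≈ 2.459432.
k*log2(n/k) ≈ 12*2.459432 = 29.513184.
floor(29.513184) = 29.

29


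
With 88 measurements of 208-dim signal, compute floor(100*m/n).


100*m/n = 100*88/208 ≈ 42.3077.
floor = 42.

42


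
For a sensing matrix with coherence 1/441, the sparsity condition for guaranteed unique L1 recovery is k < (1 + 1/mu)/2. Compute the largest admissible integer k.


1/mu = 441.
1 + 1/mu = 442.
(1 + 1/mu)/2 = 221 is an integer and the inequality is strict, so k_max = 221 - 1 = 220.

220


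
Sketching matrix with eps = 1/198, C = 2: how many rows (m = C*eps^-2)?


1/eps = 198.
(1/eps)^2 = 39204.
m = 2*39204 = 78408.

78408


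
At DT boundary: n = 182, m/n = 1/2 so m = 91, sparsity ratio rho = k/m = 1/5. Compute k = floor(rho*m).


m = 1/2*182 = 91.
rho = 1/5.
rho*m = 1/5*91 = 18.2.
k = floor(18.2) = 18.

18


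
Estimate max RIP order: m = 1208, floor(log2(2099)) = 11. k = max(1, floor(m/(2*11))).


floor(log2(2099)) = 11.
2*11 = 22.
m/(2*floor(log2(n))) = 1208/22 ≈ 54.9091.
floor = 54.
k = max(1, 54) = 54.

54


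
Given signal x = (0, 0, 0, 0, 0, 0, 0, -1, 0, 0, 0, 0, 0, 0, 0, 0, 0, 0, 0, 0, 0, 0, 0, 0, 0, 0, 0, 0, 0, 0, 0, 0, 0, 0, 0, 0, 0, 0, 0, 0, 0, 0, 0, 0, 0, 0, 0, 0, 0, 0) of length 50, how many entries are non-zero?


Non-zero positions: [7].
Sparsity = 1.

1


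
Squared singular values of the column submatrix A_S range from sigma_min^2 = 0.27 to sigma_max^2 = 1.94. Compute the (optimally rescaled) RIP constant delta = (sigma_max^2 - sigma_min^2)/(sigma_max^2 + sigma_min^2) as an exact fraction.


lambda_max - lambda_min = 1.94 - 0.27 = 1.67.
lambda_max + lambda_min = 1.94 + 0.27 = 2.21.
delta = 1.67/2.21 = 167/221.

167/221


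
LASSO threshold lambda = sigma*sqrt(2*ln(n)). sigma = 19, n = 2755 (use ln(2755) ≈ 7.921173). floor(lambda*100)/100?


ln(2755) ≈ 7.921173.
2*ln(n) ≈ 15.842346.
sqrt(2*ln(n)) ≈ sqrt(15.842346) ≈ 3.980244.
lambda ≈ 19*3.980244 = 75.624636.
floor(lambda*100)/100 = 75.62.

75.62


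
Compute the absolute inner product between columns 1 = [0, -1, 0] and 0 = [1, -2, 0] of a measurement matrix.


Inner product: 0*1 + -1*-2 + 0*0
Products: [0, 2, 0]
Sum = 2.
|dot| = 2.

2


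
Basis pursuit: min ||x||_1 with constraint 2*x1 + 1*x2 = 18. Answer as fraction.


Axis intercepts:
  x1 = 9, x2 = 0: L1 = 9
  x1 = 0, x2 = 18: L1 = 18
x* = (9, 0)
||x*||_1 = 9.

9


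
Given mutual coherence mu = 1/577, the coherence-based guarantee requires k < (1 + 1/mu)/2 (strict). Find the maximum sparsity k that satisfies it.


1/mu = 577.
1 + 1/mu = 578.
(1 + 1/mu)/2 = 289 is an integer and the inequality is strict, so k_max = 289 - 1 = 288.

288


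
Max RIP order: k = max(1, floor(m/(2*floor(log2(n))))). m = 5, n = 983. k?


floor(log2(983)) = 9.
2*9 = 18.
m/(2*floor(log2(n))) = 5/18 ≈ 0.2778.
floor = 0.
k = max(1, 0) = 1.

1


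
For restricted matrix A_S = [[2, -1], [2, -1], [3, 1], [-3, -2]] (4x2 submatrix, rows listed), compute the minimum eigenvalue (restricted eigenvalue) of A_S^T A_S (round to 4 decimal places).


A_S^T A_S = [[26, 5], [5, 7]].
trace = 33.
det = 157.
disc = trace^2 - 4*det = 1089 - 4*157 = 461.
sqrt(461) ≈ 21.470911.
lam_min = (33 - sqrt(461))/2 ≈ (33 - 21.470911)/2 = 5.7645445 ≈ 5.7645.

5.7645


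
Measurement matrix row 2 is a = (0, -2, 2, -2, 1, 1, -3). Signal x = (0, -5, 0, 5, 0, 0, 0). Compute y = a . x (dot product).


Non-zero terms: ['-2*-5', '-2*5']
Products: [10, -10]
y = sum = 0.

0


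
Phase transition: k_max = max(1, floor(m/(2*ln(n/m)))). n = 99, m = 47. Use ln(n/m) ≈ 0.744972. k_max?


n/m = 99/47.
ln(n/m) ≈ 0.744972.
2*ln(n/m) ≈ 1.489944.
m/(2*ln(n/m)) ≈ 47/1.489944 ≈ 31.5448.
floor = 31.
k_max = max(1, 31) = 31.

31


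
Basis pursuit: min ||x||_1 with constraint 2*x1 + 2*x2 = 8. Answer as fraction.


Axis intercepts:
  x1 = 4, x2 = 0: L1 = 4
  x1 = 0, x2 = 4: L1 = 4
x* = (4, 0)
||x*||_1 = 4.

4


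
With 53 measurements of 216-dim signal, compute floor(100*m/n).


100*m/n = 100*53/216 ≈ 24.537.
floor = 24.

24


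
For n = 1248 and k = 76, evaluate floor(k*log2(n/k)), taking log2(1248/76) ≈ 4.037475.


log2(n/k) = log2(1248/76) ≈ 4.037475.
k*log2(n/k) ≈ 76*4.037475 = 306.8481.
floor(306.8481) = 306.

306


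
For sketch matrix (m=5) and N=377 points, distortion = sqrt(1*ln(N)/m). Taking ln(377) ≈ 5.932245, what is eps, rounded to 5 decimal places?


ln(377) ≈ 5.932245.
1*ln(N)/m ≈ 1*5.932245/5 ≈ 1.186449.
eps = sqrt(1.186449) ≈ 1.0892424 ≈ 1.08924.

1.08924


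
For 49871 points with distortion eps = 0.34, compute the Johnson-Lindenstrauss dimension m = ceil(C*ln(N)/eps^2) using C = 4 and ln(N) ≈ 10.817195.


ln(49871) ≈ 10.817195.
eps^2 = 0.34^2 = 0.1156.
C*ln(N)/eps^2 ≈ 4*10.817195/0.1156 ≈ 374.2974.
m = ceil(374.2974) = 375.

375


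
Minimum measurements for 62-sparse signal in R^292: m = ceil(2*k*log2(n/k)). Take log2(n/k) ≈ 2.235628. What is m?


log2(n/k) = log2(292/62) ≈ 2.235628.
2*k*log2(n/k) ≈ 2*62*2.235628 = 277.217872.
m = ceil(277.217872) = 278.

278


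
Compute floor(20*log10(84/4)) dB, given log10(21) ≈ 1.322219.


||x||/||e|| = 84/4 = 21.
log10(21) ≈ 1.322219.
20*log10(||x||/||e||) ≈ 20*1.322219 = 26.44438.
floor(26.44438) = 26.

26


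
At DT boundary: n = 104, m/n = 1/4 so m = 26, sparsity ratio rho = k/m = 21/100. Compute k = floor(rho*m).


m = 1/4*104 = 26.
rho = 21/100.
rho*m = 21/100*26 = 5.46.
k = floor(5.46) = 5.

5


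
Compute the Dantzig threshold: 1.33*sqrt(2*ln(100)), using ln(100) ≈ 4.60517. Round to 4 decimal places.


ln(100) ≈ 4.60517.
2*ln(n) ≈ 9.21034.
sqrt(2*ln(n)) ≈ sqrt(9.21034) ≈ 3.034854.
threshold ≈ 1.33*3.034854 = 4.03635582 ≈ 4.0364.

4.0364


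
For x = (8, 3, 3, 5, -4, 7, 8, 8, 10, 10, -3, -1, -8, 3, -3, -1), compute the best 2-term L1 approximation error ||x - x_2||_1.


Sorted |x_i| descending: [10, 10, 8, 8, 8, 8, 7, 5, 4, 3, 3, 3, 3, 3, 1, 1]
Keep top 2: [10, 10]
Tail entries: [8, 8, 8, 8, 7, 5, 4, 3, 3, 3, 3, 3, 1, 1]
L1 error = sum of tail = 65.

65


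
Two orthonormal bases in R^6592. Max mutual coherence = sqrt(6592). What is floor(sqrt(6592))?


81^2 = 6561 <= 6592 < 6724 = 82^2, so 81 <= sqrt(6592) < 82.
floor(sqrt(6592)) = 81.

81


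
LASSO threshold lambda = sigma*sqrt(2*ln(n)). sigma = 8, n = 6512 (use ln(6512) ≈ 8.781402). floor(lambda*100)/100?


ln(6512) ≈ 8.781402.
2*ln(n) ≈ 17.562804.
sqrt(2*ln(n)) ≈ sqrt(17.562804) ≈ 4.1908.
lambda ≈ 8*4.1908 = 33.5264.
floor(lambda*100)/100 = 33.52.

33.52


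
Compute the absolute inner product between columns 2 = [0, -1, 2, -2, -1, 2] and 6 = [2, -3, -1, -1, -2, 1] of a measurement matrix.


Inner product: 0*2 + -1*-3 + 2*-1 + -2*-1 + -1*-2 + 2*1
Products: [0, 3, -2, 2, 2, 2]
Sum = 7.
|dot| = 7.

7


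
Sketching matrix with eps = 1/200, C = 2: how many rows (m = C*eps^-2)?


1/eps = 200.
(1/eps)^2 = 40000.
m = 2*40000 = 80000.

80000


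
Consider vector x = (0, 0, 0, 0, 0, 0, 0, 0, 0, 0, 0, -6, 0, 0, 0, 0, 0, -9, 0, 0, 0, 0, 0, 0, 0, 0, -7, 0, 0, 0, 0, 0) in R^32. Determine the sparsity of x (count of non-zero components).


Non-zero positions: [11, 17, 26].
Sparsity = 3.

3


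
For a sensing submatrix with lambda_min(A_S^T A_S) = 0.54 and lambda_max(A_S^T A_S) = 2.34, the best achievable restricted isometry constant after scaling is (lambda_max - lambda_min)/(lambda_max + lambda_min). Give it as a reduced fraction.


lambda_max - lambda_min = 2.34 - 0.54 = 1.80.
lambda_max + lambda_min = 2.34 + 0.54 = 2.88.
delta = 1.80/2.88 = 180/288 = 5/8.

5/8


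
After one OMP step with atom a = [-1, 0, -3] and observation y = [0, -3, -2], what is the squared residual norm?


a^T a = 10.
a^T y = 6.
coeff = 6/10 = 3/5.
||r||^2 = 47/5.

47/5


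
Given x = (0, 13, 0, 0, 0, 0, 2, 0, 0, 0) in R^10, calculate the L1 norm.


Non-zero entries: [(1, 13), (6, 2)]
Absolute values: [13, 2]
||x||_1 = sum = 15.

15


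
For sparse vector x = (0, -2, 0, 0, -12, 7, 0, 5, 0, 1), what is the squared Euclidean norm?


Non-zero entries: [(1, -2), (4, -12), (5, 7), (7, 5), (9, 1)]
Squares: [4, 144, 49, 25, 1]
||x||_2^2 = sum = 223.

223


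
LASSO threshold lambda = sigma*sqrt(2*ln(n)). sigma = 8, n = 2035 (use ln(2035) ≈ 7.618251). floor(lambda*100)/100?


ln(2035) ≈ 7.618251.
2*ln(n) ≈ 15.236502.
sqrt(2*ln(n)) ≈ sqrt(15.236502) ≈ 3.903396.
lambda ≈ 8*3.903396 = 31.227168.
floor(lambda*100)/100 = 31.22.

31.22


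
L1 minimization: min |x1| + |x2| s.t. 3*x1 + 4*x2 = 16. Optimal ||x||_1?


Axis intercepts:
  x1 = 16/3, x2 = 0: L1 = 16/3
  x1 = 0, x2 = 4: L1 = 4
x* = (0, 4)
||x*||_1 = 4.

4


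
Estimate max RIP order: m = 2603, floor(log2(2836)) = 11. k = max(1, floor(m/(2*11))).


floor(log2(2836)) = 11.
2*11 = 22.
m/(2*floor(log2(n))) = 2603/22 ≈ 118.3182.
floor = 118.
k = max(1, 118) = 118.

118


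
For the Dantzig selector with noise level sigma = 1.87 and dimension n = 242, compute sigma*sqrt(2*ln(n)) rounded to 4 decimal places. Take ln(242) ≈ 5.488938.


ln(242) ≈ 5.488938.
2*ln(n) ≈ 10.977876.
sqrt(2*ln(n)) ≈ sqrt(10.977876) ≈ 3.313288.
threshold ≈ 1.87*3.313288 = 6.19584856 ≈ 6.1958.

6.1958


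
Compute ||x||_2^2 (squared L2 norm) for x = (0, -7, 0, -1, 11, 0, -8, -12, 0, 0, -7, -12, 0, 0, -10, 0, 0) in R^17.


Non-zero entries: [(1, -7), (3, -1), (4, 11), (6, -8), (7, -12), (10, -7), (11, -12), (14, -10)]
Squares: [49, 1, 121, 64, 144, 49, 144, 100]
||x||_2^2 = sum = 672.

672


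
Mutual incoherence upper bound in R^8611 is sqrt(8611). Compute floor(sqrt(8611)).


92^2 = 8464 <= 8611 < 8649 = 93^2, so 92 <= sqrt(8611) < 93.
floor(sqrt(8611)) = 92.

92


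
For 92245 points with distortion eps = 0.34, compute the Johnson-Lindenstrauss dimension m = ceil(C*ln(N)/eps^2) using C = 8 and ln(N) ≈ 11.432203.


ln(92245) ≈ 11.432203.
eps^2 = 0.34^2 = 0.1156.
C*ln(N)/eps^2 ≈ 8*11.432203/0.1156 ≈ 791.1559.
m = ceil(791.1559) = 792.

792


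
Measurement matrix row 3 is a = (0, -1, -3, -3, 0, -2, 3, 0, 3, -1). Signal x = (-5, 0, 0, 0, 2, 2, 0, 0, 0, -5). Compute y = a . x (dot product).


Non-zero terms: ['0*-5', '0*2', '-2*2', '-1*-5']
Products: [0, 0, -4, 5]
y = sum = 1.

1


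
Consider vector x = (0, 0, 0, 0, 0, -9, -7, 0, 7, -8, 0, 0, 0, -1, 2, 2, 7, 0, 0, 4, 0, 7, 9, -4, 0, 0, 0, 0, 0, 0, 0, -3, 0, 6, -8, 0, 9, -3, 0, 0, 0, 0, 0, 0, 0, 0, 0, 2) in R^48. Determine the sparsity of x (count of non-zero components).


Non-zero positions: [5, 6, 8, 9, 13, 14, 15, 16, 19, 21, 22, 23, 31, 33, 34, 36, 37, 47].
Sparsity = 18.

18


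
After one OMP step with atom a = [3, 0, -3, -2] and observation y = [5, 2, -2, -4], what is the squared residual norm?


a^T a = 22.
a^T y = 29.
coeff = 29/22 = 29/22.
||r||^2 = 237/22.

237/22


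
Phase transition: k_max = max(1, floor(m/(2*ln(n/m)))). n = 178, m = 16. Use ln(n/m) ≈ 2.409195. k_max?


n/m = 178/16 = 89/8.
ln(n/m) ≈ 2.409195.
2*ln(n/m) ≈ 4.81839.
m/(2*ln(n/m)) ≈ 16/4.81839 ≈ 3.3206.
floor = 3.
k_max = max(1, 3) = 3.

3


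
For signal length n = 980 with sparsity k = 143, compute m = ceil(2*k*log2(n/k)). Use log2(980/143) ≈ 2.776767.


log2(n/k) = log2(980/143) ≈ 2.776767.
2*k*log2(n/k) ≈ 2*143*2.776767 = 794.155362.
m = ceil(794.155362) = 795.

795


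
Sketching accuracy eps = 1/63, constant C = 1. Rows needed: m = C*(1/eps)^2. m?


1/eps = 63.
(1/eps)^2 = 3969.
m = 1*3969 = 3969.

3969


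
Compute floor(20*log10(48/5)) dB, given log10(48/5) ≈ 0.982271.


||x||/||e|| = 48/5.
log10(48/5) ≈ 0.982271.
20*log10(||x||/||e||) ≈ 20*0.982271 = 19.64542.
floor(19.64542) = 19.

19


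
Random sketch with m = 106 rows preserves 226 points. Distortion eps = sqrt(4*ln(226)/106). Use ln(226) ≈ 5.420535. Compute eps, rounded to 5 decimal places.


ln(226) ≈ 5.420535.
4*ln(N)/m ≈ 4*5.420535/106 ≈ 0.20454849.
eps = sqrt(0.20454849) ≈ 0.4522704 ≈ 0.45227.

0.45227


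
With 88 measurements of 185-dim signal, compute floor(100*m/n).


100*m/n = 100*88/185 ≈ 47.5676.
floor = 47.

47


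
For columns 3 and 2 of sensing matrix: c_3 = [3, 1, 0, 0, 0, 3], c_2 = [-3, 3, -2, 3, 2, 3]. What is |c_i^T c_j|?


Inner product: 3*-3 + 1*3 + 0*-2 + 0*3 + 0*2 + 3*3
Products: [-9, 3, 0, 0, 0, 9]
Sum = 3.
|dot| = 3.

3


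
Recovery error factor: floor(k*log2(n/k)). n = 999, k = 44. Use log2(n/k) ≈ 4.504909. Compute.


log2(n/k) = log2(999/44) ≈ 4.504909.
k*log2(n/k) ≈ 44*4.504909 = 198.215996.
floor(198.215996) = 198.

198


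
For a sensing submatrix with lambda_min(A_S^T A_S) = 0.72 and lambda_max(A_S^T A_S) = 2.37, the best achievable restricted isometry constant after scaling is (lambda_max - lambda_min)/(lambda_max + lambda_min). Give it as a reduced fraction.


lambda_max - lambda_min = 2.37 - 0.72 = 1.65.
lambda_max + lambda_min = 2.37 + 0.72 = 3.09.
delta = 1.65/3.09 = 165/309 = 55/103.

55/103


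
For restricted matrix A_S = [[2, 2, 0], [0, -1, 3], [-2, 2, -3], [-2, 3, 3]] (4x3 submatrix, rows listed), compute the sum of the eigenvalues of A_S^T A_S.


Sum of eigenvalues of A_S^T A_S = trace(A_S^T A_S) = sum of squared column norms of A_S.
A_S^T A_S diagonal: [12, 18, 27].
trace = 12 + 18 + 27 = 57.

57


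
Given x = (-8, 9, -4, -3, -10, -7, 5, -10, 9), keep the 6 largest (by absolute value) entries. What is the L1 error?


Sorted |x_i| descending: [10, 10, 9, 9, 8, 7, 5, 4, 3]
Keep top 6: [10, 10, 9, 9, 8, 7]
Tail entries: [5, 4, 3]
L1 error = sum of tail = 12.

12


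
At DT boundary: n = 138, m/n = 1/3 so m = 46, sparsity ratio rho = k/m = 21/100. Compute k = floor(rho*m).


m = 1/3*138 = 46.
rho = 21/100.
rho*m = 21/100*46 = 9.66.
k = floor(9.66) = 9.

9


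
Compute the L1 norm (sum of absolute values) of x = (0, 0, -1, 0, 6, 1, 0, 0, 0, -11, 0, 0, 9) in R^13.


Non-zero entries: [(2, -1), (4, 6), (5, 1), (9, -11), (12, 9)]
Absolute values: [1, 6, 1, 11, 9]
||x||_1 = sum = 28.

28


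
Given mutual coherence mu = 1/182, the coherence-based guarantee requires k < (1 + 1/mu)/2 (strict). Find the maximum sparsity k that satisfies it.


1/mu = 182.
1 + 1/mu = 183.
(1 + 1/mu)/2 = 91.5 is not an integer, so k_max = floor(91.5) = 91.

91


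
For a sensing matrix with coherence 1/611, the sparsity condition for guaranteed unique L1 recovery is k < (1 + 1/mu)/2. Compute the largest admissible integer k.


1/mu = 611.
1 + 1/mu = 612.
(1 + 1/mu)/2 = 306 is an integer and the inequality is strict, so k_max = 306 - 1 = 305.

305


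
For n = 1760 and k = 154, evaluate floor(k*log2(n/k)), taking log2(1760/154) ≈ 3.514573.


log2(n/k) = log2(1760/154) ≈ 3.514573.
k*log2(n/k) ≈ 154*3.514573 = 541.244242.
floor(541.244242) = 541.

541


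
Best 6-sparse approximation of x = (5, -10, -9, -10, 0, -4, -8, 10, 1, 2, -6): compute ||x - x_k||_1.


Sorted |x_i| descending: [10, 10, 10, 9, 8, 6, 5, 4, 2, 1, 0]
Keep top 6: [10, 10, 10, 9, 8, 6]
Tail entries: [5, 4, 2, 1, 0]
L1 error = sum of tail = 12.

12


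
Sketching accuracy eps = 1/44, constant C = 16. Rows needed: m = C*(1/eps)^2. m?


1/eps = 44.
(1/eps)^2 = 1936.
m = 16*1936 = 30976.

30976


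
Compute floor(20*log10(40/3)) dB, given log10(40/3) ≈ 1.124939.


||x||/||e|| = 40/3.
log10(40/3) ≈ 1.124939.
20*log10(||x||/||e||) ≈ 20*1.124939 = 22.49878.
floor(22.49878) = 22.

22


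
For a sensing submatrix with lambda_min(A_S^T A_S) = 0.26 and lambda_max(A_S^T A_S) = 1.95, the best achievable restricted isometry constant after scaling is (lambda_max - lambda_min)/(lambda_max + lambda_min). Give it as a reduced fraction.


lambda_max - lambda_min = 1.95 - 0.26 = 1.69.
lambda_max + lambda_min = 1.95 + 0.26 = 2.21.
delta = 1.69/2.21 = 169/221 = 13/17.

13/17


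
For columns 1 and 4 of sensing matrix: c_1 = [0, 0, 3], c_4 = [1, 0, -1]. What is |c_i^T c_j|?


Inner product: 0*1 + 0*0 + 3*-1
Products: [0, 0, -3]
Sum = -3.
|dot| = 3.

3


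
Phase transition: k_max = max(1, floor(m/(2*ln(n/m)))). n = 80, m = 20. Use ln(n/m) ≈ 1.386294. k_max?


n/m = 80/20 = 4.
ln(n/m) ≈ 1.386294.
2*ln(n/m) ≈ 2.772588.
m/(2*ln(n/m)) ≈ 20/2.772588 ≈ 7.2135.
floor = 7.
k_max = max(1, 7) = 7.

7


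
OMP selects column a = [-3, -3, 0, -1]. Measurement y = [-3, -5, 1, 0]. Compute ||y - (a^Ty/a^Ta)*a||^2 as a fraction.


a^T a = 19.
a^T y = 24.
coeff = 24/19 = 24/19.
||r||^2 = 89/19.

89/19


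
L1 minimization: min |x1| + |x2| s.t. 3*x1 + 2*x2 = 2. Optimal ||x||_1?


Axis intercepts:
  x1 = 2/3, x2 = 0: L1 = 2/3
  x1 = 0, x2 = 1: L1 = 1
x* = (2/3, 0)
||x*||_1 = 2/3.

2/3


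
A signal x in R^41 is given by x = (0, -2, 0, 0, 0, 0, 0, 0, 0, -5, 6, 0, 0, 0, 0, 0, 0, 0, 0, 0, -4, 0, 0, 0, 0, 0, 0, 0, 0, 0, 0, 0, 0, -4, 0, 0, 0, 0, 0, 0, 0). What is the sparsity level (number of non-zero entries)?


Non-zero positions: [1, 9, 10, 20, 33].
Sparsity = 5.

5


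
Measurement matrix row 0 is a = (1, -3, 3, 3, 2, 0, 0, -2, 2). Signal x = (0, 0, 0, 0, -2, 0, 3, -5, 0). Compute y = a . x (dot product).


Non-zero terms: ['2*-2', '0*3', '-2*-5']
Products: [-4, 0, 10]
y = sum = 6.

6


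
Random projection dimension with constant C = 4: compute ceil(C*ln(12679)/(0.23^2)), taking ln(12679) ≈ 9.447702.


ln(12679) ≈ 9.447702.
eps^2 = 0.23^2 = 0.0529.
C*ln(N)/eps^2 ≈ 4*9.447702/0.0529 ≈ 714.382.
m = ceil(714.382) = 715.

715


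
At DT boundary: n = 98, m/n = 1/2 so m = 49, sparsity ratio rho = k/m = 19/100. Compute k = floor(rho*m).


m = 1/2*98 = 49.
rho = 19/100.
rho*m = 19/100*49 = 9.31.
k = floor(9.31) = 9.

9


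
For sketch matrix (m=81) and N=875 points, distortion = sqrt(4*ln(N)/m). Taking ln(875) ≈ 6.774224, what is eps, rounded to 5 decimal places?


ln(875) ≈ 6.774224.
4*ln(N)/m ≈ 4*6.774224/81 ≈ 0.33452958.
eps = sqrt(0.33452958) ≈ 0.5783853 ≈ 0.57839.

0.57839


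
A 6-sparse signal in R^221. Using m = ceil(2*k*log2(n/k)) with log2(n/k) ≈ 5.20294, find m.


log2(n/k) = log2(221/6) ≈ 5.20294.
2*k*log2(n/k) ≈ 2*6*5.20294 = 62.43528.
m = ceil(62.43528) = 63.

63


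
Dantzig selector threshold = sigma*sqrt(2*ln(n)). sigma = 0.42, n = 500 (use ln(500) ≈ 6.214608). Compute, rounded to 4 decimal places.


ln(500) ≈ 6.214608.
2*ln(n) ≈ 12.429216.
sqrt(2*ln(n)) ≈ sqrt(12.429216) ≈ 3.525509.
threshold ≈ 0.42*3.525509 = 1.48071378 ≈ 1.4807.

1.4807


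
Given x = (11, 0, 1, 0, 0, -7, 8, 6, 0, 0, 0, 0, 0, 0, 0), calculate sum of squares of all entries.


Non-zero entries: [(0, 11), (2, 1), (5, -7), (6, 8), (7, 6)]
Squares: [121, 1, 49, 64, 36]
||x||_2^2 = sum = 271.

271


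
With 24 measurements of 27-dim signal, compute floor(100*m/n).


100*m/n = 100*24/27 ≈ 88.8889.
floor = 88.

88


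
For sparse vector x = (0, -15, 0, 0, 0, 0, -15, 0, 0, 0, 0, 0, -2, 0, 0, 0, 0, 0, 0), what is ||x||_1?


Non-zero entries: [(1, -15), (6, -15), (12, -2)]
Absolute values: [15, 15, 2]
||x||_1 = sum = 32.

32


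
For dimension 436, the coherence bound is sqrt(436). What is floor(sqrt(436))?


20^2 = 400 <= 436 < 441 = 21^2, so 20 <= sqrt(436) < 21.
floor(sqrt(436)) = 20.

20


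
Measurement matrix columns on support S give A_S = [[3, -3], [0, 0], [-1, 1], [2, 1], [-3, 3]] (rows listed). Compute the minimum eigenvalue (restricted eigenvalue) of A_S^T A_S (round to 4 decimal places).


A_S^T A_S = [[23, -17], [-17, 20]].
trace = 43.
det = 171.
disc = trace^2 - 4*det = 1849 - 4*171 = 1165.
sqrt(1165) ≈ 34.132096.
lam_min = (43 - sqrt(1165))/2 ≈ (43 - 34.132096)/2 = 4.433952 ≈ 4.4340.

4.4340


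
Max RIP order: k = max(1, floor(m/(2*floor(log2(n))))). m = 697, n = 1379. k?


floor(log2(1379)) = 10.
2*10 = 20.
m/(2*floor(log2(n))) = 697/20 ≈ 34.85.
floor = 34.
k = max(1, 34) = 34.

34


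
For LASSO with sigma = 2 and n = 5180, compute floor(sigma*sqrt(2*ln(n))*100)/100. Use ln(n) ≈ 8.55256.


ln(5180) ≈ 8.55256.
2*ln(n) ≈ 17.10512.
sqrt(2*ln(n)) ≈ sqrt(17.10512) ≈ 4.135834.
lambda ≈ 2*4.135834 = 8.271668.
floor(lambda*100)/100 = 8.27.

8.27


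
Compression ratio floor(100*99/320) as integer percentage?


100*m/n = 100*99/320 ≈ 30.9375.
floor = 30.

30


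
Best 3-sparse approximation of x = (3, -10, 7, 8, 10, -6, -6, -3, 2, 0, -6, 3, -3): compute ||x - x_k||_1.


Sorted |x_i| descending: [10, 10, 8, 7, 6, 6, 6, 3, 3, 3, 3, 2, 0]
Keep top 3: [10, 10, 8]
Tail entries: [7, 6, 6, 6, 3, 3, 3, 3, 2, 0]
L1 error = sum of tail = 39.

39


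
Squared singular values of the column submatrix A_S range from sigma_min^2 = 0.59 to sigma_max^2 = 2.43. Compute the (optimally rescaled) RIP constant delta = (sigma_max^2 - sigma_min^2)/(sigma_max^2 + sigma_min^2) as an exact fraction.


lambda_max - lambda_min = 2.43 - 0.59 = 1.84.
lambda_max + lambda_min = 2.43 + 0.59 = 3.02.
delta = 1.84/3.02 = 184/302 = 92/151.

92/151


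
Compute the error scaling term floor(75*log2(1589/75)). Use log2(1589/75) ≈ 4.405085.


log2(n/k) = log2(1589/75) ≈ 4.405085.
k*log2(n/k) ≈ 75*4.405085 = 330.381375.
floor(330.381375) = 330.

330


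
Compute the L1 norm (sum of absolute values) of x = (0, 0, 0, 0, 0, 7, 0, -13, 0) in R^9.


Non-zero entries: [(5, 7), (7, -13)]
Absolute values: [7, 13]
||x||_1 = sum = 20.

20


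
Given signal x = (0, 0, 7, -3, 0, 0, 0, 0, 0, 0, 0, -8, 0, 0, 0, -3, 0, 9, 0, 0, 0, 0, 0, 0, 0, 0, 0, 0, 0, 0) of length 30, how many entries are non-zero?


Non-zero positions: [2, 3, 11, 15, 17].
Sparsity = 5.

5


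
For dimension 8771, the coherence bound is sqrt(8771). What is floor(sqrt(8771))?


93^2 = 8649 <= 8771 < 8836 = 94^2, so 93 <= sqrt(8771) < 94.
floor(sqrt(8771)) = 93.

93


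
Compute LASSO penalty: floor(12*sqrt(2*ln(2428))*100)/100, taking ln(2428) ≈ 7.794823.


ln(2428) ≈ 7.794823.
2*ln(n) ≈ 15.589646.
sqrt(2*ln(n)) ≈ sqrt(15.589646) ≈ 3.948373.
lambda ≈ 12*3.948373 = 47.380476.
floor(lambda*100)/100 = 47.38.

47.38


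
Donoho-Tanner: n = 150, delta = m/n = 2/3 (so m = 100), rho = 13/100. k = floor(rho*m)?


m = 2/3*150 = 100.
rho = 13/100.
rho*m = 13/100*100 = 13.
k = floor(13) = 13.

13


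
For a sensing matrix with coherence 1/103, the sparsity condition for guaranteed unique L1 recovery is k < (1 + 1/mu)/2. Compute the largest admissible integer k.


1/mu = 103.
1 + 1/mu = 104.
(1 + 1/mu)/2 = 52 is an integer and the inequality is strict, so k_max = 52 - 1 = 51.

51


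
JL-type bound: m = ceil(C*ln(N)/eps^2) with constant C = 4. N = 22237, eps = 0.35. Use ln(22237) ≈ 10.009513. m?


ln(22237) ≈ 10.009513.
eps^2 = 0.35^2 = 0.1225.
C*ln(N)/eps^2 ≈ 4*10.009513/0.1225 ≈ 326.8412.
m = ceil(326.8412) = 327.

327


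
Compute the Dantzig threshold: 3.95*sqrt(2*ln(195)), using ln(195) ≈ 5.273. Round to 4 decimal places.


ln(195) ≈ 5.273.
2*ln(n) ≈ 10.546.
sqrt(2*ln(n)) ≈ sqrt(10.546) ≈ 3.247461.
threshold ≈ 3.95*3.247461 = 12.82747095 ≈ 12.8275.

12.8275


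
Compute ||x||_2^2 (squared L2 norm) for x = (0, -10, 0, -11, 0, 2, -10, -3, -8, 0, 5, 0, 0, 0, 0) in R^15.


Non-zero entries: [(1, -10), (3, -11), (5, 2), (6, -10), (7, -3), (8, -8), (10, 5)]
Squares: [100, 121, 4, 100, 9, 64, 25]
||x||_2^2 = sum = 423.

423


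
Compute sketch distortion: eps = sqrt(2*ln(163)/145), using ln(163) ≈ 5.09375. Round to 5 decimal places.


ln(163) ≈ 5.09375.
2*ln(N)/m ≈ 2*5.09375/145 ≈ 0.07025862.
eps = sqrt(0.07025862) ≈ 0.2650634 ≈ 0.26506.

0.26506


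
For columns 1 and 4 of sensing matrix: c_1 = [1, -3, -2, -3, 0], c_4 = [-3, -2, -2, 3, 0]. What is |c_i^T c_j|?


Inner product: 1*-3 + -3*-2 + -2*-2 + -3*3 + 0*0
Products: [-3, 6, 4, -9, 0]
Sum = -2.
|dot| = 2.

2


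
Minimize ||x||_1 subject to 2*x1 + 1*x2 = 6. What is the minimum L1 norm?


Axis intercepts:
  x1 = 3, x2 = 0: L1 = 3
  x1 = 0, x2 = 6: L1 = 6
x* = (3, 0)
||x*||_1 = 3.

3


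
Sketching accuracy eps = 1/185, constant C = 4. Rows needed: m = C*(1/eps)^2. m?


1/eps = 185.
(1/eps)^2 = 34225.
m = 4*34225 = 136900.

136900


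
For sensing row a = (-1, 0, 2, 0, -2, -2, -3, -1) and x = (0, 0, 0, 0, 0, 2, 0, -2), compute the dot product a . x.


Non-zero terms: ['-2*2', '-1*-2']
Products: [-4, 2]
y = sum = -2.

-2


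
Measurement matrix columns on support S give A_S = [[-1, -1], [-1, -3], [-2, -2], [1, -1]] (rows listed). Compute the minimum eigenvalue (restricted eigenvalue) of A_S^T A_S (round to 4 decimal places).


A_S^T A_S = [[7, 7], [7, 15]].
trace = 22.
det = 56.
disc = trace^2 - 4*det = 484 - 4*56 = 260.
sqrt(260) ≈ 16.124515.
lam_min = (22 - sqrt(260))/2 ≈ (22 - 16.124515)/2 = 2.9377425 ≈ 2.9377.

2.9377


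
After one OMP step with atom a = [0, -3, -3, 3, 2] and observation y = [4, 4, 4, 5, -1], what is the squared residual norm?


a^T a = 31.
a^T y = -11.
coeff = -11/31 = -11/31.
||r||^2 = 2173/31.

2173/31


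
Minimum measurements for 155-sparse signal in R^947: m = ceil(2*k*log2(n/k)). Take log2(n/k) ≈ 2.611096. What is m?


log2(n/k) = log2(947/155) ≈ 2.611096.
2*k*log2(n/k) ≈ 2*155*2.611096 = 809.43976.
m = ceil(809.43976) = 810.

810


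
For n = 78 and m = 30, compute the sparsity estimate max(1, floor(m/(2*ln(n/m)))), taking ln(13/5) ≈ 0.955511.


n/m = 78/30 = 13/5.
ln(n/m) ≈ 0.955511.
2*ln(n/m) ≈ 1.911022.
m/(2*ln(n/m)) ≈ 30/1.911022 ≈ 15.6984.
floor = 15.
k_max = max(1, 15) = 15.

15


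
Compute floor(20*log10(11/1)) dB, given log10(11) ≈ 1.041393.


||x||/||e|| = 11/1 = 11.
log10(11) ≈ 1.041393.
20*log10(||x||/||e||) ≈ 20*1.041393 = 20.82786.
floor(20.82786) = 20.

20


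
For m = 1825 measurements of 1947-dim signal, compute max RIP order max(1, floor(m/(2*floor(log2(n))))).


floor(log2(1947)) = 10.
2*10 = 20.
m/(2*floor(log2(n))) = 1825/20 ≈ 91.25.
floor = 91.
k = max(1, 91) = 91.

91


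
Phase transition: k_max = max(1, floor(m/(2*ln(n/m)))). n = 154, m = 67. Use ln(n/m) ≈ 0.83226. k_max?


n/m = 154/67.
ln(n/m) ≈ 0.83226.
2*ln(n/m) ≈ 1.66452.
m/(2*ln(n/m)) ≈ 67/1.66452 ≈ 40.2518.
floor = 40.
k_max = max(1, 40) = 40.

40


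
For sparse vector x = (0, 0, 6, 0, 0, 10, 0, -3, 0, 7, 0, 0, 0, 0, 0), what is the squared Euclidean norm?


Non-zero entries: [(2, 6), (5, 10), (7, -3), (9, 7)]
Squares: [36, 100, 9, 49]
||x||_2^2 = sum = 194.

194


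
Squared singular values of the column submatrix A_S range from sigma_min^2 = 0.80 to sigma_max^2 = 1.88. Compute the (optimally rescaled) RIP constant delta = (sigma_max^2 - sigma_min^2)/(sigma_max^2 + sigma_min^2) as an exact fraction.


lambda_max - lambda_min = 1.88 - 0.80 = 1.08.
lambda_max + lambda_min = 1.88 + 0.80 = 2.68.
delta = 1.08/2.68 = 108/268 = 27/67.

27/67


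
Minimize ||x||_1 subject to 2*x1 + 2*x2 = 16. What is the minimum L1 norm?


Axis intercepts:
  x1 = 8, x2 = 0: L1 = 8
  x1 = 0, x2 = 8: L1 = 8
x* = (8, 0)
||x*||_1 = 8.

8


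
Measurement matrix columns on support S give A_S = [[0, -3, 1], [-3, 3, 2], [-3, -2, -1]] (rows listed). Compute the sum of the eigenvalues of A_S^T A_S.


Sum of eigenvalues of A_S^T A_S = trace(A_S^T A_S) = sum of squared column norms of A_S.
A_S^T A_S diagonal: [18, 22, 6].
trace = 18 + 22 + 6 = 46.

46


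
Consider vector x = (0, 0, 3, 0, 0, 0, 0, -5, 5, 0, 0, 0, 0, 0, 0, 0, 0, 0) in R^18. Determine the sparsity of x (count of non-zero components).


Non-zero positions: [2, 7, 8].
Sparsity = 3.

3


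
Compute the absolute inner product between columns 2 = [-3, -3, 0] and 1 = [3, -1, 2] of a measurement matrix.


Inner product: -3*3 + -3*-1 + 0*2
Products: [-9, 3, 0]
Sum = -6.
|dot| = 6.

6


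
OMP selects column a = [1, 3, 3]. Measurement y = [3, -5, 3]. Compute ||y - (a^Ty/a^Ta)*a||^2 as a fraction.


a^T a = 19.
a^T y = -3.
coeff = -3/19 = -3/19.
||r||^2 = 808/19.

808/19


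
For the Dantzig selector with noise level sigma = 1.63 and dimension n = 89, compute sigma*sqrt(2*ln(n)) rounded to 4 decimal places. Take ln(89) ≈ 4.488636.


ln(89) ≈ 4.488636.
2*ln(n) ≈ 8.977272.
sqrt(2*ln(n)) ≈ sqrt(8.977272) ≈ 2.99621.
threshold ≈ 1.63*2.99621 = 4.8838223 ≈ 4.8838.

4.8838


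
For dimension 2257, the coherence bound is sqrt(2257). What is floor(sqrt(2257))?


47^2 = 2209 <= 2257 < 2304 = 48^2, so 47 <= sqrt(2257) < 48.
floor(sqrt(2257)) = 47.

47


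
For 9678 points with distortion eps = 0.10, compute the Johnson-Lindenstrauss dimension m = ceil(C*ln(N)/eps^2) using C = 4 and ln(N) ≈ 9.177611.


ln(9678) ≈ 9.177611.
eps^2 = 0.10^2 = 0.01.
C*ln(N)/eps^2 ≈ 4*9.177611/0.01 ≈ 3671.0444.
m = ceil(3671.0444) = 3672.

3672


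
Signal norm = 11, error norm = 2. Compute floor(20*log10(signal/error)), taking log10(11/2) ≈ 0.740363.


||x||/||e|| = 11/2.
log10(11/2) ≈ 0.740363.
20*log10(||x||/||e||) ≈ 20*0.740363 = 14.80726.
floor(14.80726) = 14.

14


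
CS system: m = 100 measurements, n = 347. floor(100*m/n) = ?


100*m/n = 100*100/347 ≈ 28.8184.
floor = 28.

28


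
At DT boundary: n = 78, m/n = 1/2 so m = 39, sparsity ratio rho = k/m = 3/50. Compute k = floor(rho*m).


m = 1/2*78 = 39.
rho = 3/50.
rho*m = 3/50*39 = 2.34.
k = floor(2.34) = 2.

2


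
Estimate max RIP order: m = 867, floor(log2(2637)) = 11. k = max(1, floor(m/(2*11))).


floor(log2(2637)) = 11.
2*11 = 22.
m/(2*floor(log2(n))) = 867/22 ≈ 39.4091.
floor = 39.
k = max(1, 39) = 39.

39


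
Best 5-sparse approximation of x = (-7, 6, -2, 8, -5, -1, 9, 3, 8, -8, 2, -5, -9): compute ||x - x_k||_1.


Sorted |x_i| descending: [9, 9, 8, 8, 8, 7, 6, 5, 5, 3, 2, 2, 1]
Keep top 5: [9, 9, 8, 8, 8]
Tail entries: [7, 6, 5, 5, 3, 2, 2, 1]
L1 error = sum of tail = 31.

31


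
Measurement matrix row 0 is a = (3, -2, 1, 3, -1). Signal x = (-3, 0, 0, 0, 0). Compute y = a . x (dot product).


Non-zero terms: ['3*-3']
Products: [-9]
y = sum = -9.

-9


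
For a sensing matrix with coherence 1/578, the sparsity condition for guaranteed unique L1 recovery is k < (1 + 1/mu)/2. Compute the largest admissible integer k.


1/mu = 578.
1 + 1/mu = 579.
(1 + 1/mu)/2 = 289.5 is not an integer, so k_max = floor(289.5) = 289.

289


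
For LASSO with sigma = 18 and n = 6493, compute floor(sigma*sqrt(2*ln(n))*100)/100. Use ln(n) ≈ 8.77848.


ln(6493) ≈ 8.77848.
2*ln(n) ≈ 17.55696.
sqrt(2*ln(n)) ≈ sqrt(17.55696) ≈ 4.190103.
lambda ≈ 18*4.190103 = 75.421854.
floor(lambda*100)/100 = 75.42.

75.42


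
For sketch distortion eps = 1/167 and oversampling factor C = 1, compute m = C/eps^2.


1/eps = 167.
(1/eps)^2 = 27889.
m = 1*27889 = 27889.

27889


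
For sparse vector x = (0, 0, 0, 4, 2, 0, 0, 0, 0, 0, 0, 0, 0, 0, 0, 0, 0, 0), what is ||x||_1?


Non-zero entries: [(3, 4), (4, 2)]
Absolute values: [4, 2]
||x||_1 = sum = 6.

6


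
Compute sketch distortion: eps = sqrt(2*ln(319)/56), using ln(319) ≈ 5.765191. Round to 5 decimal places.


ln(319) ≈ 5.765191.
2*ln(N)/m ≈ 2*5.765191/56 ≈ 0.20589968.
eps = sqrt(0.20589968) ≈ 0.4537617 ≈ 0.45376.

0.45376


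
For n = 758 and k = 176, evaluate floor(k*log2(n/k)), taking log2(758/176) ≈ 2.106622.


log2(n/k) = log2(758/176) ≈ 2.106622.
k*log2(n/k) ≈ 176*2.106622 = 370.765472.
floor(370.765472) = 370.

370


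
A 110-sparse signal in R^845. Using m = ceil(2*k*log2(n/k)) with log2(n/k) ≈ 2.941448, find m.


log2(n/k) = log2(845/110) ≈ 2.941448.
2*k*log2(n/k) ≈ 2*110*2.941448 = 647.11856.
m = ceil(647.11856) = 648.

648


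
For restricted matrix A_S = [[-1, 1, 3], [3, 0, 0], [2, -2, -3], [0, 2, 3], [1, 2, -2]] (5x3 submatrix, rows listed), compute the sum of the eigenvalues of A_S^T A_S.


Sum of eigenvalues of A_S^T A_S = trace(A_S^T A_S) = sum of squared column norms of A_S.
A_S^T A_S diagonal: [15, 13, 31].
trace = 15 + 13 + 31 = 59.

59


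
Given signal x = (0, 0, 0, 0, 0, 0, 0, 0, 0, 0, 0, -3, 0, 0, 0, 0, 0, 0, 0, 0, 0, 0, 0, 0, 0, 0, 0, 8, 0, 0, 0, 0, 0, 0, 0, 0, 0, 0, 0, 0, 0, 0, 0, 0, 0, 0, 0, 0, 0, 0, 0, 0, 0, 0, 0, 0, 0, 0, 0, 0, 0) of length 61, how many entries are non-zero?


Non-zero positions: [11, 27].
Sparsity = 2.

2


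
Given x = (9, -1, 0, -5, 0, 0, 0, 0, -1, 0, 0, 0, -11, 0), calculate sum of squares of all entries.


Non-zero entries: [(0, 9), (1, -1), (3, -5), (8, -1), (12, -11)]
Squares: [81, 1, 25, 1, 121]
||x||_2^2 = sum = 229.

229


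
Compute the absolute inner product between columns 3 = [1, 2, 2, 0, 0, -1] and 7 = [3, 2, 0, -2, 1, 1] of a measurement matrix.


Inner product: 1*3 + 2*2 + 2*0 + 0*-2 + 0*1 + -1*1
Products: [3, 4, 0, 0, 0, -1]
Sum = 6.
|dot| = 6.

6


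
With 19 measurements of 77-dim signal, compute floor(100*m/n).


100*m/n = 100*19/77 ≈ 24.6753.
floor = 24.

24


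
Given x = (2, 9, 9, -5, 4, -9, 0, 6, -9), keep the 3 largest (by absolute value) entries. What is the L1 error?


Sorted |x_i| descending: [9, 9, 9, 9, 6, 5, 4, 2, 0]
Keep top 3: [9, 9, 9]
Tail entries: [9, 6, 5, 4, 2, 0]
L1 error = sum of tail = 26.

26


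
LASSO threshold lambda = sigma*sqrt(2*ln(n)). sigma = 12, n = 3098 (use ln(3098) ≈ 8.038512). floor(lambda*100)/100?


ln(3098) ≈ 8.038512.
2*ln(n) ≈ 16.077024.
sqrt(2*ln(n)) ≈ sqrt(16.077024) ≈ 4.009616.
lambda ≈ 12*4.009616 = 48.115392.
floor(lambda*100)/100 = 48.11.

48.11
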